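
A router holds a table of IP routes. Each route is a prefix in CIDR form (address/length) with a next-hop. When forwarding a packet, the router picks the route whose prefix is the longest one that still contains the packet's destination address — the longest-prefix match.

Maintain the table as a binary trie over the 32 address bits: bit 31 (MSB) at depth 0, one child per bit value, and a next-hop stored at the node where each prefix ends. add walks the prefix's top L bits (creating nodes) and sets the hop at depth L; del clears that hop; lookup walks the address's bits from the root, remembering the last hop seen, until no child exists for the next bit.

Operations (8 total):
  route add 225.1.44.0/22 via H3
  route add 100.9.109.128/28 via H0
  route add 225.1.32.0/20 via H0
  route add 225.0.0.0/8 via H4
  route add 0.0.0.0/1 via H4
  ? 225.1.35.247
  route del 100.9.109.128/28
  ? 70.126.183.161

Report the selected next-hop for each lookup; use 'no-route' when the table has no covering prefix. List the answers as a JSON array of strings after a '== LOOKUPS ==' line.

Process each operation:
  add 225.1.44.0/22 -> H3 at depth 22
  add 100.9.109.128/28 -> H0 at depth 28
  add 225.1.32.0/20 -> H0 at depth 20
  add 225.0.0.0/8 -> H4 at depth 8
  add 0.0.0.0/1 -> H4 at depth 1
  lookup 225.1.35.247: bits 11100001000000010010 walk d0:-→d1:-→d2:-→d3:-→d4:-→d5:-→d6:-→d7:-→d8:H4→d9:-→d10:-→d11:-→d12:-→d13:-→d14:-→d15:-→d16:-→d17:-→d18:-→d19:-→d20:H0 -> H0
  - 100.9.109.128/28 clear@28
  lookup 70.126.183.161: bits 01 walk d0:-→d1:H4→d2:- -> H4

== LOOKUPS ==
["H0","H4"]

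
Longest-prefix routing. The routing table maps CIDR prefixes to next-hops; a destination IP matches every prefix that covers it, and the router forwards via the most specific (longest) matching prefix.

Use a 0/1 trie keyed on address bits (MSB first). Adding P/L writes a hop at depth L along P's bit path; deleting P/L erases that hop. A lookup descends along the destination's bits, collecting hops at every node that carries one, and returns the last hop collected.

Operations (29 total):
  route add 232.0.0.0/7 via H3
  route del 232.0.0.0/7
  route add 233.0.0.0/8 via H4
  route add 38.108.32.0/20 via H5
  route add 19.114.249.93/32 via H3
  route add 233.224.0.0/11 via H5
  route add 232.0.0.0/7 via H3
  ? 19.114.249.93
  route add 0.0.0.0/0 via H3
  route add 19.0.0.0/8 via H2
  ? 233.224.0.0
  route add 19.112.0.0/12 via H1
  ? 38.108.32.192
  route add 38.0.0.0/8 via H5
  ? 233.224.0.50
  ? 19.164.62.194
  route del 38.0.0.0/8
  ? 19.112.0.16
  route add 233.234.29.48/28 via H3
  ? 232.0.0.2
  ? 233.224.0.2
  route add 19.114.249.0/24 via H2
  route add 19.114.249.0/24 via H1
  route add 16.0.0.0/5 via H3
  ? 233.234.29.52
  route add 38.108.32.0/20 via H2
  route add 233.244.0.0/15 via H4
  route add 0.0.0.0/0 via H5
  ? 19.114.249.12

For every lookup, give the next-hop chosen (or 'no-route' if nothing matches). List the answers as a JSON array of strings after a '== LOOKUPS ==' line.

Trace:
  + 232.0.0.0/7 (H3) depth=7
  - 232.0.0.0/7 clear@7
  + 233.0.0.0/8 (H4) depth=8
  + 38.108.32.0/20 (H5) depth=20
  + 19.114.249.93/32 (H3) depth=32
  + 233.224.0.0/11 (H5) depth=11
  + 232.0.0.0/7 (H3) depth=7
  ? 19.114.249.93  path d0:-→d1:-→d2:-→d3:-→d4:-→d5:-→d6:-→d7:-→d8:-→d9:-→d10:-→d11:-→d12:-→d13:-→d14:-→d15:-→d16:-→d17:-→d18:-→d19:-→d20:-→d21:-→d22:-→d23:-→d24:-→d25:-→d26:-→d27:-→d28:-→d29:-→d30:-→d31:-→d32:H3  best=H3
  + 0.0.0.0/0 (H3) depth=0
  + 19.0.0.0/8 (H2) depth=8
  ? 233.224.0.0  path d0:H3→d1:-→d2:-→d3:-→d4:-→d5:-→d6:-→d7:H3→d8:H4→d9:-→d10:-→d11:H5  best=H5
  + 19.112.0.0/12 (H1) depth=12
  ? 38.108.32.192  path d0:H3→d1:-→d2:-→d3:-→d4:-→d5:-→d6:-→d7:-→d8:-→d9:-→d10:-→d11:-→d12:-→d13:-→d14:-→d15:-→d16:-→d17:-→d18:-→d19:-→d20:H5  best=H5
  + 38.0.0.0/8 (H5) depth=8
  ? 233.224.0.50  path d0:H3→d1:-→d2:-→d3:-→d4:-→d5:-→d6:-→d7:H3→d8:H4→d9:-→d10:-→d11:H5  best=H5
  ? 19.164.62.194  path d0:H3→d1:-→d2:-→d3:-→d4:-→d5:-→d6:-→d7:-→d8:H2  best=H2
  - 38.0.0.0/8 clear@8
  ? 19.112.0.16  path d0:H3→d1:-→d2:-→d3:-→d4:-→d5:-→d6:-→d7:-→d8:H2→d9:-→d10:-→d11:-→d12:H1→d13:-→d14:-  best=H1
  + 233.234.29.48/28 (H3) depth=28
  ? 232.0.0.2  path d0:H3→d1:-→d2:-→d3:-→d4:-→d5:-→d6:-→d7:H3  best=H3
  ? 233.224.0.2  path d0:H3→d1:-→d2:-→d3:-→d4:-→d5:-→d6:-→d7:H3→d8:H4→d9:-→d10:-→d11:H5→d12:-  best=H5
  + 19.114.249.0/24 (H2) depth=24
  + 19.114.249.0/24 (H1) depth=24
  + 16.0.0.0/5 (H3) depth=5
  ? 233.234.29.52  path d0:H3→d1:-→d2:-→d3:-→d4:-→d5:-→d6:-→d7:H3→d8:H4→d9:-→d10:-→d11:H5→d12:-→d13:-→d14:-→d15:-→d16:-→d17:-→d18:-→d19:-→d20:-→d21:-→d22:-→d23:-→d24:-→d25:-→d26:-→d27:-→d28:H3  best=H3
  + 38.108.32.0/20 (H2) depth=20
  + 233.244.0.0/15 (H4) depth=15
  + 0.0.0.0/0 (H5) depth=0
  ? 19.114.249.12  path d0:H5→d1:-→d2:-→d3:-→d4:-→d5:H3→d6:-→d7:-→d8:H2→d9:-→d10:-→d11:-→d12:H1→d13:-→d14:-→d15:-→d16:-→d17:-→d18:-→d19:-→d20:-→d21:-→d22:-→d23:-→d24:H1→d25:-  best=H1

== LOOKUPS ==
["H3","H5","H5","H5","H2","H1","H3","H5","H3","H1"]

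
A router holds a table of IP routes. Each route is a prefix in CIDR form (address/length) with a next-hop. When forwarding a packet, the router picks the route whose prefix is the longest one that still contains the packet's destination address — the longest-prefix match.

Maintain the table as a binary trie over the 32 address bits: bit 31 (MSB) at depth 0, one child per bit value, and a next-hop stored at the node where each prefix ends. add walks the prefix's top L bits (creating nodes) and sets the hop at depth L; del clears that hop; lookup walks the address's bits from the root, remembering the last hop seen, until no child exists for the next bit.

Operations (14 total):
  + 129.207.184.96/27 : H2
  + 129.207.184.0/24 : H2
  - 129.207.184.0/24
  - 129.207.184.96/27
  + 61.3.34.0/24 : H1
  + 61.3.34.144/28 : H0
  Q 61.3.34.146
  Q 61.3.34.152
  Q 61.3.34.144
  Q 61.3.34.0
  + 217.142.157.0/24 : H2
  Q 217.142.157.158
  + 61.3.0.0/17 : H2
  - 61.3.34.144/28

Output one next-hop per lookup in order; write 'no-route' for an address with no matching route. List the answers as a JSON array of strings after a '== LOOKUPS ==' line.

Apply in order:
  add 129.207.184.96/27 -> H2 at depth 27
  add 129.207.184.0/24 -> H2 at depth 24
  del 129.207.184.0/24 (clear depth 24)
  del 129.207.184.96/27 (clear depth 27)
  add 61.3.34.0/24 -> H1 at depth 24
  add 61.3.34.144/28 -> H0 at depth 28
  Q 61.3.34.146: descend 0011110100000011001000101001 ; hops seen [H1,H0] ; pick H0
  Q 61.3.34.152: descend 0011110100000011001000101001 ; hops seen [H1,H0] ; pick H0
  Q 61.3.34.144: descend 0011110100000011001000101001 ; hops seen [H1,H0] ; pick H0
  Q 61.3.34.0: descend 001111010000001100100010 ; hops seen [H1] ; pick H1
  add 217.142.157.0/24 -> H2 at depth 24
  Q 217.142.157.158: descend 110110011000111010011101 ; hops seen [H2] ; pick H2
  add 61.3.0.0/17 -> H2 at depth 17
  del 61.3.34.144/28 (clear depth 28)

== LOOKUPS ==
["H0","H0","H0","H1","H2"]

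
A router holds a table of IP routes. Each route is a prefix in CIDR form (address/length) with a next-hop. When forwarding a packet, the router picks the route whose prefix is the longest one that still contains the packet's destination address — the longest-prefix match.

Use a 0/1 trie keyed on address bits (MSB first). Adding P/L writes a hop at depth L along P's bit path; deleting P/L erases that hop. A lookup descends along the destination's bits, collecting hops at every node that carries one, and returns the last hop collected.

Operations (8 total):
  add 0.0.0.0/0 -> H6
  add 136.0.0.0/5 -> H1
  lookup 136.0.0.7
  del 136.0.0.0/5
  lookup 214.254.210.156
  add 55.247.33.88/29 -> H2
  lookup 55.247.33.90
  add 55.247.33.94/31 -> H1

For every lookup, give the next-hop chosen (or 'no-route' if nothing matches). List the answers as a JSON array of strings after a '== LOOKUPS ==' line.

Process each operation:
  add 0.0.0.0/0 -> H6 at depth 0
  add 136.0.0.0/5 -> H1 at depth 5
  lookup 136.0.0.7: bits 10001 walk d0:H6→d1:-→d2:-→d3:-→d4:-→d5:H1 -> H1
  del 136.0.0.0/5 (clear depth 5)
  lookup 214.254.210.156: bits 1 walk d0:H6→d1:- -> H6
  add 55.247.33.88/29 -> H2 at depth 29
  lookup 55.247.33.90: bits 00110111111101110010000101011 walk d0:H6→d1:-→d2:-→d3:-→d4:-→d5:-→d6:-→d7:-→d8:-→d9:-→d10:-→d11:-→d12:-→d13:-→d14:-→d15:-→d16:-→d17:-→d18:-→d19:-→d20:-→d21:-→d22:-→d23:-→d24:-→d25:-→d26:-→d27:-→d28:-→d29:H2 -> H2
  add 55.247.33.94/31 -> H1 at depth 31

== LOOKUPS ==
["H1","H6","H2"]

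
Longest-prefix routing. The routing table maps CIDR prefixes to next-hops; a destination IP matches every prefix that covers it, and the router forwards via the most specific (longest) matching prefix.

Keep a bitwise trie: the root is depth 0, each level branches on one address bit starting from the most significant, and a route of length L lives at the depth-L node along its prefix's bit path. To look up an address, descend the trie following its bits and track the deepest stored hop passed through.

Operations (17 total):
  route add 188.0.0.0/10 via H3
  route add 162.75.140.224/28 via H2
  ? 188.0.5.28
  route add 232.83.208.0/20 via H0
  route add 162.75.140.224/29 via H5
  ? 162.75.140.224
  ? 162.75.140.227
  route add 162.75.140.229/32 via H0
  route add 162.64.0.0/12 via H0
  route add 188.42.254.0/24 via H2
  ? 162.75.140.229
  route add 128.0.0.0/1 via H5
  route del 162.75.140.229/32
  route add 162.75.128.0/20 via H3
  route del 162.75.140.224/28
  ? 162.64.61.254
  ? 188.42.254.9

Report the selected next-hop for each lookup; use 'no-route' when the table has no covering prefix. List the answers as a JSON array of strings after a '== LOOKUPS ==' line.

Apply in order:
  add 188.0.0.0/10 -> H3 at depth 10
  add 162.75.140.224/28 -> H2 at depth 28
  Q 188.0.5.28: descend 1011110000 ; hops seen [H3] ; pick H3
  add 232.83.208.0/20 -> H0 at depth 20
  add 162.75.140.224/29 -> H5 at depth 29
  Q 162.75.140.224: descend 10100010010010111000110011100 ; hops seen [H2,H5] ; pick H5
  Q 162.75.140.227: descend 10100010010010111000110011100 ; hops seen [H2,H5] ; pick H5
  add 162.75.140.229/32 -> H0 at depth 32
  add 162.64.0.0/12 -> H0 at depth 12
  add 188.42.254.0/24 -> H2 at depth 24
  Q 162.75.140.229: descend 10100010010010111000110011100101 ; hops seen [H0,H2,H5,H0] ; pick H0
  add 128.0.0.0/1 -> H5 at depth 1
  - 162.75.140.229/32 clear@32
  add 162.75.128.0/20 -> H3 at depth 20
  - 162.75.140.224/28 clear@28
  Q 162.64.61.254: descend 101000100100 ; hops seen [H5,H0] ; pick H0
  Q 188.42.254.9: descend 101111000010101011111110 ; hops seen [H5,H3,H2] ; pick H2

== LOOKUPS ==
["H3","H5","H5","H0","H0","H2"]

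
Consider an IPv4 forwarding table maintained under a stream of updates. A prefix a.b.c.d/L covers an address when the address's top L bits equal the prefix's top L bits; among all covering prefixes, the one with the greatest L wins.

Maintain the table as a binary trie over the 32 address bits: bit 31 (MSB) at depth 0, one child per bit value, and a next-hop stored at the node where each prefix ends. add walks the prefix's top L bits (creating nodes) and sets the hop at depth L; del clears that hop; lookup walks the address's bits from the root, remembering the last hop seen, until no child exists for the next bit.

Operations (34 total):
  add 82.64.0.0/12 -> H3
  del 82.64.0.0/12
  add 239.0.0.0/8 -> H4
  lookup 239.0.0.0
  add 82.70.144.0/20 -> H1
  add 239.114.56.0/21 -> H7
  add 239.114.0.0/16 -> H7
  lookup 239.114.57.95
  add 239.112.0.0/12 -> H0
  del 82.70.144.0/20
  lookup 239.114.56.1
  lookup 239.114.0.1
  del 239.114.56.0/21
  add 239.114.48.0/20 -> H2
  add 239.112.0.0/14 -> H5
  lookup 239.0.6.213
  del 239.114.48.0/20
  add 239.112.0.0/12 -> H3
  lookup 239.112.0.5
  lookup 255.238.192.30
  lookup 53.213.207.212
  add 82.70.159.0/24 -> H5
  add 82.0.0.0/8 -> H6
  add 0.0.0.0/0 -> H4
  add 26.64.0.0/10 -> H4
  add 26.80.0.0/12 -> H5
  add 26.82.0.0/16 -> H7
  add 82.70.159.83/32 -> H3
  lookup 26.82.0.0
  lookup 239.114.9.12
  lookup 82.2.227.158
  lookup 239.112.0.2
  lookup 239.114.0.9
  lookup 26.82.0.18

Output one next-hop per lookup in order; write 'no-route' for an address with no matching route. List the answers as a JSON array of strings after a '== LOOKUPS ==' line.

Trace:
  add 82.64.0.0/12 -> H3 at depth 12
  - 82.64.0.0/12 clear@12
  add 239.0.0.0/8 -> H4 at depth 8
  ? 239.0.0.0  path d0:-→d1:-→d2:-→d3:-→d4:-→d5:-→d6:-→d7:-→d8:H4  best=H4
  add 82.70.144.0/20 -> H1 at depth 20
  add 239.114.56.0/21 -> H7 at depth 21
  add 239.114.0.0/16 -> H7 at depth 16
  ? 239.114.57.95  path d0:-→d1:-→d2:-→d3:-→d4:-→d5:-→d6:-→d7:-→d8:H4→d9:-→d10:-→d11:-→d12:-→d13:-→d14:-→d15:-→d16:H7→d17:-→d18:-→d19:-→d20:-→d21:H7  best=H7
  add 239.112.0.0/12 -> H0 at depth 12
  - 82.70.144.0/20 clear@20
  ? 239.114.56.1  path d0:-→d1:-→d2:-→d3:-→d4:-→d5:-→d6:-→d7:-→d8:H4→d9:-→d10:-→d11:-→d12:H0→d13:-→d14:-→d15:-→d16:H7→d17:-→d18:-→d19:-→d20:-→d21:H7  best=H7
  ? 239.114.0.1  path d0:-→d1:-→d2:-→d3:-→d4:-→d5:-→d6:-→d7:-→d8:H4→d9:-→d10:-→d11:-→d12:H0→d13:-→d14:-→d15:-→d16:H7→d17:-→d18:-  best=H7
  - 239.114.56.0/21 clear@21
  add 239.114.48.0/20 -> H2 at depth 20
  add 239.112.0.0/14 -> H5 at depth 14
  ? 239.0.6.213  path d0:-→d1:-→d2:-→d3:-→d4:-→d5:-→d6:-→d7:-→d8:H4→d9:-  best=H4
  - 239.114.48.0/20 clear@20
  add 239.112.0.0/12 -> H3 at depth 12
  ? 239.112.0.5  path d0:-→d1:-→d2:-→d3:-→d4:-→d5:-→d6:-→d7:-→d8:H4→d9:-→d10:-→d11:-→d12:H3→d13:-→d14:H5  best=H5
  ? 255.238.192.30  path d0:-→d1:-→d2:-→d3:-  best=no-route
  ? 53.213.207.212  path d0:-→d1:-  best=no-route
  add 82.70.159.0/24 -> H5 at depth 24
  add 82.0.0.0/8 -> H6 at depth 8
  add 0.0.0.0/0 -> H4 at depth 0
  add 26.64.0.0/10 -> H4 at depth 10
  add 26.80.0.0/12 -> H5 at depth 12
  add 26.82.0.0/16 -> H7 at depth 16
  add 82.70.159.83/32 -> H3 at depth 32
  ? 26.82.0.0  path d0:H4→d1:-→d2:-→d3:-→d4:-→d5:-→d6:-→d7:-→d8:-→d9:-→d10:H4→d11:-→d12:H5→d13:-→d14:-→d15:-→d16:H7  best=H7
  ? 239.114.9.12  path d0:H4→d1:-→d2:-→d3:-→d4:-→d5:-→d6:-→d7:-→d8:H4→d9:-→d10:-→d11:-→d12:H3→d13:-→d14:H5→d15:-→d16:H7→d17:-→d18:-  best=H7
  ? 82.2.227.158  path d0:H4→d1:-→d2:-→d3:-→d4:-→d5:-→d6:-→d7:-→d8:H6→d9:-  best=H6
  ? 239.112.0.2  path d0:H4→d1:-→d2:-→d3:-→d4:-→d5:-→d6:-→d7:-→d8:H4→d9:-→d10:-→d11:-→d12:H3→d13:-→d14:H5  best=H5
  ? 239.114.0.9  path d0:H4→d1:-→d2:-→d3:-→d4:-→d5:-→d6:-→d7:-→d8:H4→d9:-→d10:-→d11:-→d12:H3→d13:-→d14:H5→d15:-→d16:H7→d17:-→d18:-  best=H7
  ? 26.82.0.18  path d0:H4→d1:-→d2:-→d3:-→d4:-→d5:-→d6:-→d7:-→d8:-→d9:-→d10:H4→d11:-→d12:H5→d13:-→d14:-→d15:-→d16:H7  best=H7

== LOOKUPS ==
["H4","H7","H7","H7","H4","H5","no-route","no-route","H7","H7","H6","H5","H7","H7"]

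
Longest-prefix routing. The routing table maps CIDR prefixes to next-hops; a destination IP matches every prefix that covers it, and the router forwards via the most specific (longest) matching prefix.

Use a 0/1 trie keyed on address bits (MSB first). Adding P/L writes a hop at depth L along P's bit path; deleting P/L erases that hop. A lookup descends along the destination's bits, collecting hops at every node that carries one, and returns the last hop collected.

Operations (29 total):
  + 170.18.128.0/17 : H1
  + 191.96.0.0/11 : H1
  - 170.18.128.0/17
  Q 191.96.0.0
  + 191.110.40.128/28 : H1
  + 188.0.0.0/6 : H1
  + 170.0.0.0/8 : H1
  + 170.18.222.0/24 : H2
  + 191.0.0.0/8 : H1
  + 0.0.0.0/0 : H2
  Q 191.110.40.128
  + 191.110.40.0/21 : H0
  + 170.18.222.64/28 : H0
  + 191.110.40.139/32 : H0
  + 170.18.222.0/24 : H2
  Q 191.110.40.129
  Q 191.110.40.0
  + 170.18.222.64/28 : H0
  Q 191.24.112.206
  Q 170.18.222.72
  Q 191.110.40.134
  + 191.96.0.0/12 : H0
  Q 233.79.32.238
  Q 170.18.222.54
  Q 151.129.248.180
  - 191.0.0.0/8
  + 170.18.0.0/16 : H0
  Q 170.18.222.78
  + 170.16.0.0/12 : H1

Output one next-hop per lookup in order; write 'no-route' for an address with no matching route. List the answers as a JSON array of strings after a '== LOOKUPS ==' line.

Process each operation:
  + 170.18.128.0/17 (H1) depth=17
  + 191.96.0.0/11 (H1) depth=11
  del 170.18.128.0/17 (clear depth 17)
  Q 191.96.0.0: descend 10111111011 ; hops seen [H1] ; pick H1
  + 191.110.40.128/28 (H1) depth=28
  + 188.0.0.0/6 (H1) depth=6
  + 170.0.0.0/8 (H1) depth=8
  + 170.18.222.0/24 (H2) depth=24
  + 191.0.0.0/8 (H1) depth=8
  + 0.0.0.0/0 (H2) depth=0
  Q 191.110.40.128: descend 1011111101101110001010001000 ; hops seen [H2,H1,H1,H1,H1] ; pick H1
  + 191.110.40.0/21 (H0) depth=21
  + 170.18.222.64/28 (H0) depth=28
  + 191.110.40.139/32 (H0) depth=32
  + 170.18.222.0/24 (H2) depth=24
  Q 191.110.40.129: descend 1011111101101110001010001000 ; hops seen [H2,H1,H1,H1,H0,H1] ; pick H1
  Q 191.110.40.0: descend 101111110110111000101000 ; hops seen [H2,H1,H1,H1,H0] ; pick H0
  + 170.18.222.64/28 (H0) depth=28
  Q 191.24.112.206: descend 101111110 ; hops seen [H2,H1,H1] ; pick H1
  Q 170.18.222.72: descend 1010101000010010110111100100 ; hops seen [H2,H1,H2,H0] ; pick H0
  Q 191.110.40.134: descend 1011111101101110001010001000 ; hops seen [H2,H1,H1,H1,H0,H1] ; pick H1
  + 191.96.0.0/12 (H0) depth=12
  Q 233.79.32.238: descend 1 ; hops seen [H2] ; pick H2
  Q 170.18.222.54: descend 1010101000010010110111100 ; hops seen [H2,H1,H2] ; pick H2
  Q 151.129.248.180: descend 10 ; hops seen [H2] ; pick H2
  del 191.0.0.0/8 (clear depth 8)
  + 170.18.0.0/16 (H0) depth=16
  Q 170.18.222.78: descend 1010101000010010110111100100 ; hops seen [H2,H1,H0,H2,H0] ; pick H0
  + 170.16.0.0/12 (H1) depth=12

== LOOKUPS ==
["H1","H1","H1","H0","H1","H0","H1","H2","H2","H2","H0"]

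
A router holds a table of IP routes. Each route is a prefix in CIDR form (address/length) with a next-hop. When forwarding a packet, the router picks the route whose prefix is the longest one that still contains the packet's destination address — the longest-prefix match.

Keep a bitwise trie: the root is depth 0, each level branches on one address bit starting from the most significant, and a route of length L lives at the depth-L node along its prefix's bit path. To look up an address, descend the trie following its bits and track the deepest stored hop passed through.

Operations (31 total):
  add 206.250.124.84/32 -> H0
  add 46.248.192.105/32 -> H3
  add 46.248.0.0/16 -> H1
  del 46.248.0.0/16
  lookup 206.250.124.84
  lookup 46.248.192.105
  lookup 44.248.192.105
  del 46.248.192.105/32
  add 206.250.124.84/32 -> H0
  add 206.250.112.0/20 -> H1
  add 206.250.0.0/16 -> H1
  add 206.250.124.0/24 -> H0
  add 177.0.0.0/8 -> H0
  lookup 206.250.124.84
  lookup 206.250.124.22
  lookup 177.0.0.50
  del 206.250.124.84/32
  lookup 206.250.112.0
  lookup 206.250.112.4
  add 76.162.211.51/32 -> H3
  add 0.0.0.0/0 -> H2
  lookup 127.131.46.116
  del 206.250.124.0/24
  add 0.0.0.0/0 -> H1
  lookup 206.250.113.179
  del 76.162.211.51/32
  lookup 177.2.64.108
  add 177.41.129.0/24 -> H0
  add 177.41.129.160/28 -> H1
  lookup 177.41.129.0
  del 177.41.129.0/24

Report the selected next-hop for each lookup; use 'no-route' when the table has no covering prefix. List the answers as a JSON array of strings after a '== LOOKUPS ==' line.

Apply in order:
  + 206.250.124.84/32 (H0) depth=32
  + 46.248.192.105/32 (H3) depth=32
  + 46.248.0.0/16 (H1) depth=16
  del 46.248.0.0/16 (clear depth 16)
  Q 206.250.124.84: descend 11001110111110100111110001010100 ; hops seen [H0] ; pick H0
  Q 46.248.192.105: descend 00101110111110001100000001101001 ; hops seen [H3] ; pick H3
  Q 44.248.192.105: descend 001011 ; hops seen [∅] ; pick no-route
  del 46.248.192.105/32 (clear depth 32)
  + 206.250.124.84/32 (H0) depth=32
  + 206.250.112.0/20 (H1) depth=20
  + 206.250.0.0/16 (H1) depth=16
  + 206.250.124.0/24 (H0) depth=24
  + 177.0.0.0/8 (H0) depth=8
  Q 206.250.124.84: descend 11001110111110100111110001010100 ; hops seen [H1,H1,H0,H0] ; pick H0
  Q 206.250.124.22: descend 1100111011111010011111000 ; hops seen [H1,H1,H0] ; pick H0
  Q 177.0.0.50: descend 10110001 ; hops seen [H0] ; pick H0
  del 206.250.124.84/32 (clear depth 32)
  Q 206.250.112.0: descend 11001110111110100111 ; hops seen [H1,H1] ; pick H1
  Q 206.250.112.4: descend 11001110111110100111 ; hops seen [H1,H1] ; pick H1
  + 76.162.211.51/32 (H3) depth=32
  + 0.0.0.0/0 (H2) depth=0
  Q 127.131.46.116: descend 01 ; hops seen [H2] ; pick H2
  del 206.250.124.0/24 (clear depth 24)
  + 0.0.0.0/0 (H1) depth=0
  Q 206.250.113.179: descend 11001110111110100111 ; hops seen [H1,H1,H1] ; pick H1
  del 76.162.211.51/32 (clear depth 32)
  Q 177.2.64.108: descend 10110001 ; hops seen [H1,H0] ; pick H0
  + 177.41.129.0/24 (H0) depth=24
  + 177.41.129.160/28 (H1) depth=28
  Q 177.41.129.0: descend 101100010010100110000001 ; hops seen [H1,H0,H0] ; pick H0
  del 177.41.129.0/24 (clear depth 24)

== LOOKUPS ==
["H0","H3","no-route","H0","H0","H0","H1","H1","H2","H1","H0","H0"]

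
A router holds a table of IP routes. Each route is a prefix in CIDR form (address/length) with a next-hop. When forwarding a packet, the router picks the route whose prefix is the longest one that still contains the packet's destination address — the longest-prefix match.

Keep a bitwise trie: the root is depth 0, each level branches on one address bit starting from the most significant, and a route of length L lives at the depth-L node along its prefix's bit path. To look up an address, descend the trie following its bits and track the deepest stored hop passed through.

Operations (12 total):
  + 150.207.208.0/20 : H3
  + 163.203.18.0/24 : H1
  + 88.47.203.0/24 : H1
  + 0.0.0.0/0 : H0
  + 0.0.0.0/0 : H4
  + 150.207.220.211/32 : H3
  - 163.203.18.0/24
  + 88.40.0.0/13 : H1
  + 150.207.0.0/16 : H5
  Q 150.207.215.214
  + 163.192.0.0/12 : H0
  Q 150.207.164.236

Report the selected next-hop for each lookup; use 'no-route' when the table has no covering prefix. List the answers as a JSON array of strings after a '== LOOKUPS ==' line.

Apply in order:
  add 150.207.208.0/20 -> H3 at depth 20
  add 163.203.18.0/24 -> H1 at depth 24
  add 88.47.203.0/24 -> H1 at depth 24
  add 0.0.0.0/0 -> H0 at depth 0
  add 0.0.0.0/0 -> H4 at depth 0
  add 150.207.220.211/32 -> H3 at depth 32
  - 163.203.18.0/24 clear@24
  add 88.40.0.0/13 -> H1 at depth 13
  add 150.207.0.0/16 -> H5 at depth 16
  lookup 150.207.215.214: bits 10010110110011111101 walk d0:H4→d1:-→d2:-→d3:-→d4:-→d5:-→d6:-→d7:-→d8:-→d9:-→d10:-→d11:-→d12:-→d13:-→d14:-→d15:-→d16:H5→d17:-→d18:-→d19:-→d20:H3 -> H3
  add 163.192.0.0/12 -> H0 at depth 12
  lookup 150.207.164.236: bits 10010110110011111 walk d0:H4→d1:-→d2:-→d3:-→d4:-→d5:-→d6:-→d7:-→d8:-→d9:-→d10:-→d11:-→d12:-→d13:-→d14:-→d15:-→d16:H5→d17:- -> H5

== LOOKUPS ==
["H3","H5"]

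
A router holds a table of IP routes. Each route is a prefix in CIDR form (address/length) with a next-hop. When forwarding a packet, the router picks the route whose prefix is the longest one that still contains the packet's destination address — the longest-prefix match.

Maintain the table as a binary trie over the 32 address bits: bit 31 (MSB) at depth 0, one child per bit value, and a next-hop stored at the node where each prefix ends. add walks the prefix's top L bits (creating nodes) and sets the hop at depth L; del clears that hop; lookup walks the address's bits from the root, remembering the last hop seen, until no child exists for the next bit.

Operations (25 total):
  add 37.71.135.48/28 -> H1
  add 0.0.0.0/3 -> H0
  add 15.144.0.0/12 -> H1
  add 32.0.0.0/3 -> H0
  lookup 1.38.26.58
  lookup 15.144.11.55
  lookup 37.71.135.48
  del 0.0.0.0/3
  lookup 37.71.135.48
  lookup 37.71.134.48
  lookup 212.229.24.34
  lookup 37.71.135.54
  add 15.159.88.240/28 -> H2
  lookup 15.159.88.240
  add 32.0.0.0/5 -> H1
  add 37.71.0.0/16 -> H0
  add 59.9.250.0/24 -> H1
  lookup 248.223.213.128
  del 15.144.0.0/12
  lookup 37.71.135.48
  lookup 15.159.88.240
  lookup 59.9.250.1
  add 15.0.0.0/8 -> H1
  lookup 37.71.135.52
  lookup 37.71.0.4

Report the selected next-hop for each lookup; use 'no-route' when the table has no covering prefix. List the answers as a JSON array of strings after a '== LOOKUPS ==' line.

Trace:
  + 37.71.135.48/28 (H1) depth=28
  + 0.0.0.0/3 (H0) depth=3
  + 15.144.0.0/12 (H1) depth=12
  + 32.0.0.0/3 (H0) depth=3
  Q 1.38.26.58: descend 0000 ; hops seen [H0] ; pick H0
  Q 15.144.11.55: descend 000011111001 ; hops seen [H0,H1] ; pick H1
  Q 37.71.135.48: descend 0010010101000111100001110011 ; hops seen [H0,H1] ; pick H1
  - 0.0.0.0/3 clear@3
  Q 37.71.135.48: descend 0010010101000111100001110011 ; hops seen [H0,H1] ; pick H1
  Q 37.71.134.48: descend 00100101010001111000011 ; hops seen [H0] ; pick H0
  Q 212.229.24.34: descend ε ; hops seen [∅] ; pick no-route
  Q 37.71.135.54: descend 0010010101000111100001110011 ; hops seen [H0,H1] ; pick H1
  + 15.159.88.240/28 (H2) depth=28
  Q 15.159.88.240: descend 0000111110011111010110001111 ; hops seen [H1,H2] ; pick H2
  + 32.0.0.0/5 (H1) depth=5
  + 37.71.0.0/16 (H0) depth=16
  + 59.9.250.0/24 (H1) depth=24
  Q 248.223.213.128: descend ε ; hops seen [∅] ; pick no-route
  - 15.144.0.0/12 clear@12
  Q 37.71.135.48: descend 0010010101000111100001110011 ; hops seen [H0,H1,H0,H1] ; pick H1
  Q 15.159.88.240: descend 0000111110011111010110001111 ; hops seen [H2] ; pick H2
  Q 59.9.250.1: descend 001110110000100111111010 ; hops seen [H0,H1] ; pick H1
  + 15.0.0.0/8 (H1) depth=8
  Q 37.71.135.52: descend 0010010101000111100001110011 ; hops seen [H0,H1,H0,H1] ; pick H1
  Q 37.71.0.4: descend 0010010101000111 ; hops seen [H0,H1,H0] ; pick H0

== LOOKUPS ==
["H0","H1","H1","H1","H0","no-route","H1","H2","no-route","H1","H2","H1","H1","H0"]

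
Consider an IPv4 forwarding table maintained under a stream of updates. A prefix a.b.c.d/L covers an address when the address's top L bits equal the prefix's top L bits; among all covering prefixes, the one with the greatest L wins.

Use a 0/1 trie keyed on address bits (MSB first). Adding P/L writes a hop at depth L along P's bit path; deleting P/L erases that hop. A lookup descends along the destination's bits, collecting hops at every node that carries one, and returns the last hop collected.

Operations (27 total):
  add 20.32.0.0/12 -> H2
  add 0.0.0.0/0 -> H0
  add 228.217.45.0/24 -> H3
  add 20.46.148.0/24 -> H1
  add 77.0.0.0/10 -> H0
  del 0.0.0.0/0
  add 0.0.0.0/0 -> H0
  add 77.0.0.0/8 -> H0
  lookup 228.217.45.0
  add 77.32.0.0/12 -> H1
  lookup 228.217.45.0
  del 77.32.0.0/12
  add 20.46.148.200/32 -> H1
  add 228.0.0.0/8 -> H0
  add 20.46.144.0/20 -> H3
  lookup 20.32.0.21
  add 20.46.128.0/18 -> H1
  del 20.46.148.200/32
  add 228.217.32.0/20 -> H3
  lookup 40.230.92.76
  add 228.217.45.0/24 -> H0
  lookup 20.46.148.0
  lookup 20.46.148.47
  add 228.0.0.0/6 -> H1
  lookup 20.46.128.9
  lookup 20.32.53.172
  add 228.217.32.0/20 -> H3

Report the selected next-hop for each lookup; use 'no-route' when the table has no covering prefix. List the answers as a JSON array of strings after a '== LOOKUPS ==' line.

Apply in order:
  add 20.32.0.0/12 -> H2 at depth 12
  add 0.0.0.0/0 -> H0 at depth 0
  add 228.217.45.0/24 -> H3 at depth 24
  add 20.46.148.0/24 -> H1 at depth 24
  add 77.0.0.0/10 -> H0 at depth 10
  del 0.0.0.0/0 (clear depth 0)
  add 0.0.0.0/0 -> H0 at depth 0
  add 77.0.0.0/8 -> H0 at depth 8
  Q 228.217.45.0: descend 111001001101100100101101 ; hops seen [H0,H3] ; pick H3
  add 77.32.0.0/12 -> H1 at depth 12
  Q 228.217.45.0: descend 111001001101100100101101 ; hops seen [H0,H3] ; pick H3
  del 77.32.0.0/12 (clear depth 12)
  add 20.46.148.200/32 -> H1 at depth 32
  add 228.0.0.0/8 -> H0 at depth 8
  add 20.46.144.0/20 -> H3 at depth 20
  Q 20.32.0.21: descend 000101000010 ; hops seen [H0,H2] ; pick H2
  add 20.46.128.0/18 -> H1 at depth 18
  del 20.46.148.200/32 (clear depth 32)
  add 228.217.32.0/20 -> H3 at depth 20
  Q 40.230.92.76: descend 00 ; hops seen [H0] ; pick H0
  add 228.217.45.0/24 -> H0 at depth 24
  Q 20.46.148.0: descend 000101000010111010010100 ; hops seen [H0,H2,H1,H3,H1] ; pick H1
  Q 20.46.148.47: descend 000101000010111010010100 ; hops seen [H0,H2,H1,H3,H1] ; pick H1
  add 228.0.0.0/6 -> H1 at depth 6
  Q 20.46.128.9: descend 0001010000101110100 ; hops seen [H0,H2,H1] ; pick H1
  Q 20.32.53.172: descend 000101000010 ; hops seen [H0,H2] ; pick H2
  add 228.217.32.0/20 -> H3 at depth 20

== LOOKUPS ==
["H3","H3","H2","H0","H1","H1","H1","H2"]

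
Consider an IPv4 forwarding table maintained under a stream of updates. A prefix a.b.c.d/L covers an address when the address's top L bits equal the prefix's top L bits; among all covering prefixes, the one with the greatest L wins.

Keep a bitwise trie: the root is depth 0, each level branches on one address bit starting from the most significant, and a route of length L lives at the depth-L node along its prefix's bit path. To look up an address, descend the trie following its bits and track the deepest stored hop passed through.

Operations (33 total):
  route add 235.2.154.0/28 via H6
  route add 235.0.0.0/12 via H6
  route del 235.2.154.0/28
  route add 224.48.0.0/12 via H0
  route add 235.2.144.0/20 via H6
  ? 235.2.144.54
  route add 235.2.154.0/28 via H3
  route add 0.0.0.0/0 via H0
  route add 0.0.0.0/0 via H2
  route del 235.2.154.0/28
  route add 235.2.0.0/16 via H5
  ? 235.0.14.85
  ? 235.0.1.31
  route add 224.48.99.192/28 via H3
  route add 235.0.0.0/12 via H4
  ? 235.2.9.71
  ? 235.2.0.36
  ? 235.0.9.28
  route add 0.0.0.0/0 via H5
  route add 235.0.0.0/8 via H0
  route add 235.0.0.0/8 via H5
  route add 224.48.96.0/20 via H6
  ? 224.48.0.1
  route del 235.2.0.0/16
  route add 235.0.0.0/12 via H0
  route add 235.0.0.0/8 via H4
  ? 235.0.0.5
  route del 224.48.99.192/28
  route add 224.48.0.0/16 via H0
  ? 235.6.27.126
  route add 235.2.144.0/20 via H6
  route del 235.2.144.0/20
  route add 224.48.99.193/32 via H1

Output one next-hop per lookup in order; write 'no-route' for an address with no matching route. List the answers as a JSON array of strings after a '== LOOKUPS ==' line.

Apply in order:
  + 235.2.154.0/28 (H6) depth=28
  + 235.0.0.0/12 (H6) depth=12
  - 235.2.154.0/28 clear@28
  + 224.48.0.0/12 (H0) depth=12
  + 235.2.144.0/20 (H6) depth=20
  Q 235.2.144.54: descend 11101011000000101001 ; hops seen [H6,H6] ; pick H6
  + 235.2.154.0/28 (H3) depth=28
  + 0.0.0.0/0 (H0) depth=0
  + 0.0.0.0/0 (H2) depth=0
  - 235.2.154.0/28 clear@28
  + 235.2.0.0/16 (H5) depth=16
  Q 235.0.14.85: descend 11101011000000 ; hops seen [H2,H6] ; pick H6
  Q 235.0.1.31: descend 11101011000000 ; hops seen [H2,H6] ; pick H6
  + 224.48.99.192/28 (H3) depth=28
  + 235.0.0.0/12 (H4) depth=12
  Q 235.2.9.71: descend 1110101100000010 ; hops seen [H2,H4,H5] ; pick H5
  Q 235.2.0.36: descend 1110101100000010 ; hops seen [H2,H4,H5] ; pick H5
  Q 235.0.9.28: descend 11101011000000 ; hops seen [H2,H4] ; pick H4
  + 0.0.0.0/0 (H5) depth=0
  + 235.0.0.0/8 (H0) depth=8
  + 235.0.0.0/8 (H5) depth=8
  + 224.48.96.0/20 (H6) depth=20
  Q 224.48.0.1: descend 11100000001100000 ; hops seen [H5,H0] ; pick H0
  - 235.2.0.0/16 clear@16
  + 235.0.0.0/12 (H0) depth=12
  + 235.0.0.0/8 (H4) depth=8
  Q 235.0.0.5: descend 11101011000000 ; hops seen [H5,H4,H0] ; pick H0
  - 224.48.99.192/28 clear@28
  + 224.48.0.0/16 (H0) depth=16
  Q 235.6.27.126: descend 1110101100000 ; hops seen [H5,H4,H0] ; pick H0
  + 235.2.144.0/20 (H6) depth=20
  - 235.2.144.0/20 clear@20
  + 224.48.99.193/32 (H1) depth=32

== LOOKUPS ==
["H6","H6","H6","H5","H5","H4","H0","H0","H0"]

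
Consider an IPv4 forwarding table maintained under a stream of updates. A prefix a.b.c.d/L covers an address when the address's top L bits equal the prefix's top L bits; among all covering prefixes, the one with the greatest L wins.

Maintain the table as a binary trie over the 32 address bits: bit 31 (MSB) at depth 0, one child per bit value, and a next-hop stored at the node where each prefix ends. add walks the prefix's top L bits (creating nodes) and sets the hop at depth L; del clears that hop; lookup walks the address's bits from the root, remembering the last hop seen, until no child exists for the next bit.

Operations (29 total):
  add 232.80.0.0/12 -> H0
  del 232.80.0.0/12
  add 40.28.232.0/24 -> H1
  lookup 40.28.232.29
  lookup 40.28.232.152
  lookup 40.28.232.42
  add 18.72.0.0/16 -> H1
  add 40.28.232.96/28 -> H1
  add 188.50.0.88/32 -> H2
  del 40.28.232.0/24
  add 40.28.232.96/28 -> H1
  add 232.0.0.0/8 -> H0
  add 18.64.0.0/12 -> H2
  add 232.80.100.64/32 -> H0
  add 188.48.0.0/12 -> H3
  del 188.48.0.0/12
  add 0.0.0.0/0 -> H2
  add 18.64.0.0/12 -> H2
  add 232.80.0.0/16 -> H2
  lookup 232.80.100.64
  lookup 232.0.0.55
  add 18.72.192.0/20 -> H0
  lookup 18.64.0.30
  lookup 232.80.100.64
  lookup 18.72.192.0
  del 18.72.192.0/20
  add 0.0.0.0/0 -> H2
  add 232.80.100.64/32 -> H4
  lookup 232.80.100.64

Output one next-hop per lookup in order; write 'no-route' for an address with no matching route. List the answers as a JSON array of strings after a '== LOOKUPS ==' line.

Trace:
  + 232.80.0.0/12 (H0) depth=12
  del 232.80.0.0/12 (clear depth 12)
  + 40.28.232.0/24 (H1) depth=24
  Q 40.28.232.29: descend 001010000001110011101000 ; hops seen [H1] ; pick H1
  Q 40.28.232.152: descend 001010000001110011101000 ; hops seen [H1] ; pick H1
  Q 40.28.232.42: descend 001010000001110011101000 ; hops seen [H1] ; pick H1
  + 18.72.0.0/16 (H1) depth=16
  + 40.28.232.96/28 (H1) depth=28
  + 188.50.0.88/32 (H2) depth=32
  del 40.28.232.0/24 (clear depth 24)
  + 40.28.232.96/28 (H1) depth=28
  + 232.0.0.0/8 (H0) depth=8
  + 18.64.0.0/12 (H2) depth=12
  + 232.80.100.64/32 (H0) depth=32
  + 188.48.0.0/12 (H3) depth=12
  del 188.48.0.0/12 (clear depth 12)
  + 0.0.0.0/0 (H2) depth=0
  + 18.64.0.0/12 (H2) depth=12
  + 232.80.0.0/16 (H2) depth=16
  Q 232.80.100.64: descend 11101000010100000110010001000000 ; hops seen [H2,H0,H2,H0] ; pick H0
  Q 232.0.0.55: descend 111010000 ; hops seen [H2,H0] ; pick H0
  + 18.72.192.0/20 (H0) depth=20
  Q 18.64.0.30: descend 000100100100 ; hops seen [H2,H2] ; pick H2
  Q 232.80.100.64: descend 11101000010100000110010001000000 ; hops seen [H2,H0,H2,H0] ; pick H0
  Q 18.72.192.0: descend 00010010010010001100 ; hops seen [H2,H2,H1,H0] ; pick H0
  del 18.72.192.0/20 (clear depth 20)
  + 0.0.0.0/0 (H2) depth=0
  + 232.80.100.64/32 (H4) depth=32
  Q 232.80.100.64: descend 11101000010100000110010001000000 ; hops seen [H2,H0,H2,H4] ; pick H4

== LOOKUPS ==
["H1","H1","H1","H0","H0","H2","H0","H0","H4"]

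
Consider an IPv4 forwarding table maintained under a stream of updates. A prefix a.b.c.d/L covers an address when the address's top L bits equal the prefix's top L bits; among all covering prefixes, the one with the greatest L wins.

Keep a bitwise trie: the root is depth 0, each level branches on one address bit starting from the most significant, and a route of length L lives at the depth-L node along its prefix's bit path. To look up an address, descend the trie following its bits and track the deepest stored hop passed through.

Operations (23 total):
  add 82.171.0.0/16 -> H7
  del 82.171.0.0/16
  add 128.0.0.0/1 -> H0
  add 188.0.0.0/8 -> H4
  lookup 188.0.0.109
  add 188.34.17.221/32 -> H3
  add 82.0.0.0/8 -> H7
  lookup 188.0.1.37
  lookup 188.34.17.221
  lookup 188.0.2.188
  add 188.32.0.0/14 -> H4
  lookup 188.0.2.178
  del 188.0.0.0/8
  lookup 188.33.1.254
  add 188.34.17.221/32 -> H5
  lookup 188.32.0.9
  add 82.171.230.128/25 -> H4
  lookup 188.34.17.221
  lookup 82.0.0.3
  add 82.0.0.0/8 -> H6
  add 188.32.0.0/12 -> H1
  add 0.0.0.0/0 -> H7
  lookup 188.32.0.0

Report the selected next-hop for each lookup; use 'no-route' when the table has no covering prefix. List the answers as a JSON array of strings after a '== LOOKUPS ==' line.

Trace:
  + 82.171.0.0/16 (H7) depth=16
  del 82.171.0.0/16 (clear depth 16)
  + 128.0.0.0/1 (H0) depth=1
  + 188.0.0.0/8 (H4) depth=8
  lookup 188.0.0.109: bits 10111100 walk d0:-→d1:H0→d2:-→d3:-→d4:-→d5:-→d6:-→d7:-→d8:H4 -> H4
  + 188.34.17.221/32 (H3) depth=32
  + 82.0.0.0/8 (H7) depth=8
  lookup 188.0.1.37: bits 1011110000 walk d0:-→d1:H0→d2:-→d3:-→d4:-→d5:-→d6:-→d7:-→d8:H4→d9:-→d10:- -> H4
  lookup 188.34.17.221: bits 10111100001000100001000111011101 walk d0:-→d1:H0→d2:-→d3:-→d4:-→d5:-→d6:-→d7:-→d8:H4→d9:-→d10:-→d11:-→d12:-→d13:-→d14:-→d15:-→d16:-→d17:-→d18:-→d19:-→d20:-→d21:-→d22:-→d23:-→d24:-→d25:-→d26:-→d27:-→d28:-→d29:-→d30:-→d31:-→d32:H3 -> H3
  lookup 188.0.2.188: bits 1011110000 walk d0:-→d1:H0→d2:-→d3:-→d4:-→d5:-→d6:-→d7:-→d8:H4→d9:-→d10:- -> H4
  + 188.32.0.0/14 (H4) depth=14
  lookup 188.0.2.178: bits 1011110000 walk d0:-→d1:H0→d2:-→d3:-→d4:-→d5:-→d6:-→d7:-→d8:H4→d9:-→d10:- -> H4
  del 188.0.0.0/8 (clear depth 8)
  lookup 188.33.1.254: bits 10111100001000 walk d0:-→d1:H0→d2:-→d3:-→d4:-→d5:-→d6:-→d7:-→d8:-→d9:-→d10:-→d11:-→d12:-→d13:-→d14:H4 -> H4
  + 188.34.17.221/32 (H5) depth=32
  lookup 188.32.0.9: bits 10111100001000 walk d0:-→d1:H0→d2:-→d3:-→d4:-→d5:-→d6:-→d7:-→d8:-→d9:-→d10:-→d11:-→d12:-→d13:-→d14:H4 -> H4
  + 82.171.230.128/25 (H4) depth=25
  lookup 188.34.17.221: bits 10111100001000100001000111011101 walk d0:-→d1:H0→d2:-→d3:-→d4:-→d5:-→d6:-→d7:-→d8:-→d9:-→d10:-→d11:-→d12:-→d13:-→d14:H4→d15:-→d16:-→d17:-→d18:-→d19:-→d20:-→d21:-→d22:-→d23:-→d24:-→d25:-→d26:-→d27:-→d28:-→d29:-→d30:-→d31:-→d32:H5 -> H5
  lookup 82.0.0.3: bits 01010010 walk d0:-→d1:-→d2:-→d3:-→d4:-→d5:-→d6:-→d7:-→d8:H7 -> H7
  + 82.0.0.0/8 (H6) depth=8
  + 188.32.0.0/12 (H1) depth=12
  + 0.0.0.0/0 (H7) depth=0
  lookup 188.32.0.0: bits 10111100001000 walk d0:H7→d1:H0→d2:-→d3:-→d4:-→d5:-→d6:-→d7:-→d8:-→d9:-→d10:-→d11:-→d12:H1→d13:-→d14:H4 -> H4

== LOOKUPS ==
["H4","H4","H3","H4","H4","H4","H4","H5","H7","H4"]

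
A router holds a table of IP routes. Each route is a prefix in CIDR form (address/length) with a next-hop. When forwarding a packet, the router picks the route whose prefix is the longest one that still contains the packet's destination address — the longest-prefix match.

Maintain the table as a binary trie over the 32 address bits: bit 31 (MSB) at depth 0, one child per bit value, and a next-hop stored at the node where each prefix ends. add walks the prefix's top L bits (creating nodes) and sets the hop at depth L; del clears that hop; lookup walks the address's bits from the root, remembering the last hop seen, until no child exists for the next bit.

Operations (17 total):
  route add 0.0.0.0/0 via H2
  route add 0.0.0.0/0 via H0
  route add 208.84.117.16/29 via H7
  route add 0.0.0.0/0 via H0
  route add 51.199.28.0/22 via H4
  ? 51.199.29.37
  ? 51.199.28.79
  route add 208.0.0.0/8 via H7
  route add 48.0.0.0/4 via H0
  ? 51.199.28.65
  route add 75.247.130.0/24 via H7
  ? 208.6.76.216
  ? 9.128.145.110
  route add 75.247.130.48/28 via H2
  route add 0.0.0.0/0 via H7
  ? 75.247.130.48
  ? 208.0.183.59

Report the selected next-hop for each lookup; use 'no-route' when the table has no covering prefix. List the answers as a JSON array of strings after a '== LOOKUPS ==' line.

Trace:
  + 0.0.0.0/0 (H2) depth=0
  + 0.0.0.0/0 (H0) depth=0
  + 208.84.117.16/29 (H7) depth=29
  + 0.0.0.0/0 (H0) depth=0
  + 51.199.28.0/22 (H4) depth=22
  Q 51.199.29.37: descend 0011001111000111000111 ; hops seen [H0,H4] ; pick H4
  Q 51.199.28.79: descend 0011001111000111000111 ; hops seen [H0,H4] ; pick H4
  + 208.0.0.0/8 (H7) depth=8
  + 48.0.0.0/4 (H0) depth=4
  Q 51.199.28.65: descend 0011001111000111000111 ; hops seen [H0,H0,H4] ; pick H4
  + 75.247.130.0/24 (H7) depth=24
  Q 208.6.76.216: descend 110100000 ; hops seen [H0,H7] ; pick H7
  Q 9.128.145.110: descend 00 ; hops seen [H0] ; pick H0
  + 75.247.130.48/28 (H2) depth=28
  + 0.0.0.0/0 (H7) depth=0
  Q 75.247.130.48: descend 0100101111110111100000100011 ; hops seen [H7,H7,H2] ; pick H2
  Q 208.0.183.59: descend 110100000 ; hops seen [H7,H7] ; pick H7

== LOOKUPS ==
["H4","H4","H4","H7","H0","H2","H7"]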